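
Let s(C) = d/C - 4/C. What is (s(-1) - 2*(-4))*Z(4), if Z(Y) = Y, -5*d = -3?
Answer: 228/5 ≈ 45.600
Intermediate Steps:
d = ⅗ (d = -⅕*(-3) = ⅗ ≈ 0.60000)
s(C) = -17/(5*C) (s(C) = 3/(5*C) - 4/C = -17/(5*C))
(s(-1) - 2*(-4))*Z(4) = (-17/5/(-1) - 2*(-4))*4 = (-17/5*(-1) + 8)*4 = (17/5 + 8)*4 = (57/5)*4 = 228/5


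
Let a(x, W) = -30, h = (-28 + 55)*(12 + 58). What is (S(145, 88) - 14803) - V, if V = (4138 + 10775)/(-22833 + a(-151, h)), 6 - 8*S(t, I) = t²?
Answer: -1062655335/60968 ≈ -17430.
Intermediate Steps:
S(t, I) = ¾ - t²/8
h = 1890 (h = 27*70 = 1890)
V = -4971/7621 (V = (4138 + 10775)/(-22833 - 30) = 14913/(-22863) = 14913*(-1/22863) = -4971/7621 ≈ -0.65228)
(S(145, 88) - 14803) - V = ((¾ - ⅛*145²) - 14803) - 1*(-4971/7621) = ((¾ - ⅛*21025) - 14803) + 4971/7621 = ((¾ - 21025/8) - 14803) + 4971/7621 = (-21019/8 - 14803) + 4971/7621 = -139443/8 + 4971/7621 = -1062655335/60968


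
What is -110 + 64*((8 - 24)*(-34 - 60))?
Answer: 96146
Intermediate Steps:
-110 + 64*((8 - 24)*(-34 - 60)) = -110 + 64*(-16*(-94)) = -110 + 64*1504 = -110 + 96256 = 96146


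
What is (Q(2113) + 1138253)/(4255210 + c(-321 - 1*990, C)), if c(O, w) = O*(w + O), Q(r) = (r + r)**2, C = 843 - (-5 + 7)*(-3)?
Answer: 18997329/4860892 ≈ 3.9082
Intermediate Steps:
C = 849 (C = 843 - 2*(-3) = 843 - 1*(-6) = 843 + 6 = 849)
Q(r) = 4*r**2 (Q(r) = (2*r)**2 = 4*r**2)
c(O, w) = O*(O + w)
(Q(2113) + 1138253)/(4255210 + c(-321 - 1*990, C)) = (4*2113**2 + 1138253)/(4255210 + (-321 - 1*990)*((-321 - 1*990) + 849)) = (4*4464769 + 1138253)/(4255210 + (-321 - 990)*((-321 - 990) + 849)) = (17859076 + 1138253)/(4255210 - 1311*(-1311 + 849)) = 18997329/(4255210 - 1311*(-462)) = 18997329/(4255210 + 605682) = 18997329/4860892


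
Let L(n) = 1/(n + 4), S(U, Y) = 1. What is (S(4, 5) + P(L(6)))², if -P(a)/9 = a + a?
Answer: 16/25 ≈ 0.64000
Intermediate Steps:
L(n) = 1/(4 + n)
P(a) = -18*a (P(a) = -9*(a + a) = -18*a)
(S(4, 5) + P(L(6)))² = (1 - 18/(4 + 6))² = (1 - 18/10)² = (1 - 18*⅒)² = (1 - 9/5)² = (-⅘)² = 16/25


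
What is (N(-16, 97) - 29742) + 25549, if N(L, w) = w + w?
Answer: -3999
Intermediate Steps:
N(L, w) = 2*w
(N(-16, 97) - 29742) + 25549 = (2*97 - 29742) + 25549 = (194 - 29742) + 25549 = -29548 + 25549 = -3999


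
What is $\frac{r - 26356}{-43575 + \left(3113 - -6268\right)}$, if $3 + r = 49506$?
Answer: $- \frac{23147}{34194} \approx -0.67693$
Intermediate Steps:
$r = 49503$ ($r = -3 + 49506 = 49503$)
$\frac{r - 26356}{-43575 + \left(3113 - -6268\right)} = \frac{49503 - 26356}{-43575 + \left(3113 - -6268\right)} = \frac{23147}{-43575 + \left(3113 + 6268\right)} = \frac{23147}{-43575 + 9381} = \frac{23147}{-34194} = 23147 \left(- \frac{1}{34194}\right) = - \frac{23147}{34194}$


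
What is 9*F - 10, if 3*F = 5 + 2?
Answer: 11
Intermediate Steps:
F = 7/3 (F = (5 + 2)/3 = (⅓)*7 = 7/3 ≈ 2.3333)
9*F - 10 = 9*(7/3) - 10 = 21 - 10 = 11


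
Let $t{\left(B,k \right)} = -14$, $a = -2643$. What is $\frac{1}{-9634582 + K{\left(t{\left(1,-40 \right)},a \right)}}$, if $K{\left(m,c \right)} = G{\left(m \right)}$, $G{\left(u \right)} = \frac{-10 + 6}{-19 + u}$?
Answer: $- \frac{33}{317941202} \approx -1.0379 \cdot 10^{-7}$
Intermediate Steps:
$G{\left(u \right)} = - \frac{4}{-19 + u}$
$K{\left(m,c \right)} = - \frac{4}{-19 + m}$
$\frac{1}{-9634582 + K{\left(t{\left(1,-40 \right)},a \right)}} = \frac{1}{-9634582 - \frac{4}{-19 - 14}} = \frac{1}{-9634582 - \frac{4}{-33}} = \frac{1}{-9634582 - - \frac{4}{33}} = \frac{1}{-9634582 + \frac{4}{33}} = \frac{1}{- \frac{317941202}{33}} = - \frac{33}{317941202}$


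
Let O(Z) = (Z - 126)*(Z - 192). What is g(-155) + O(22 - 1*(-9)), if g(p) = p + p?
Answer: 14985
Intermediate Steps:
g(p) = 2*p
O(Z) = (-192 + Z)*(-126 + Z) (O(Z) = (-126 + Z)*(-192 + Z) = (-192 + Z)*(-126 + Z))
g(-155) + O(22 - 1*(-9)) = 2*(-155) + (24192 + (22 - 1*(-9))² - 318*(22 - 1*(-9))) = -310 + (24192 + (22 + 9)² - 318*(22 + 9)) = -310 + (24192 + 31² - 318*31) = -310 + (24192 + 961 - 9858) = -310 + 15295 = 14985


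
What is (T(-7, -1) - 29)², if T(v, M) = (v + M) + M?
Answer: 1444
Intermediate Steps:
T(v, M) = v + 2*M (T(v, M) = (M + v) + M = v + 2*M)
(T(-7, -1) - 29)² = ((-7 + 2*(-1)) - 29)² = ((-7 - 2) - 29)² = (-9 - 29)² = (-38)² = 1444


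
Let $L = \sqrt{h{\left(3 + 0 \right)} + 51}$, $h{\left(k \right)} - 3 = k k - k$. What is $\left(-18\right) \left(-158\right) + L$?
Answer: $2844 + 2 \sqrt{15} \approx 2851.7$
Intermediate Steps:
$h{\left(k \right)} = 3 + k^{2} - k$ ($h{\left(k \right)} = 3 - \left(k - k k\right) = 3 + \left(k^{2} - k\right) = 3 + k^{2} - k$)
$L = 2 \sqrt{15}$ ($L = \sqrt{\left(3 + \left(3 + 0\right)^{2} - \left(3 + 0\right)\right) + 51} = \sqrt{\left(3 + 3^{2} - 3\right) + 51} = \sqrt{\left(3 + 9 - 3\right) + 51} = \sqrt{9 + 51} = \sqrt{60} = 2 \sqrt{15} \approx 7.746$)
$\left(-18\right) \left(-158\right) + L = \left(-18\right) \left(-158\right) + 2 \sqrt{15} = 2844 + 2 \sqrt{15}$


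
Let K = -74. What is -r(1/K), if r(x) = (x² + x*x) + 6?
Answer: -16429/2738 ≈ -6.0004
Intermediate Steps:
r(x) = 6 + 2*x² (r(x) = (x² + x²) + 6 = 2*x² + 6 = 6 + 2*x²)
-r(1/K) = -(6 + 2*(1/(-74))²) = -(6 + 2*(-1/74)²) = -(6 + 2*(1/5476)) = -(6 + 1/2738) = -1*16429/2738 = -16429/2738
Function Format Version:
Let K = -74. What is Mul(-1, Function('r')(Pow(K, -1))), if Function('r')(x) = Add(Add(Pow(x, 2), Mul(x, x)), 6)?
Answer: Rational(-16429, 2738) ≈ -6.0004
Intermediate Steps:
Function('r')(x) = Add(6, Mul(2, Pow(x, 2))) (Function('r')(x) = Add(Add(Pow(x, 2), Pow(x, 2)), 6) = Add(Mul(2, Pow(x, 2)), 6) = Add(6, Mul(2, Pow(x, 2))))
Mul(-1, Function('r')(Pow(K, -1))) = Mul(-1, Add(6, Mul(2, Pow(Pow(-74, -1), 2)))) = Mul(-1, Add(6, Mul(2, Pow(Rational(-1, 74), 2)))) = Mul(-1, Add(6, Mul(2, Rational(1, 5476)))) = Mul(-1, Add(6, Rational(1, 2738))) = Mul(-1, Rational(16429, 2738)) = Rational(-16429, 2738)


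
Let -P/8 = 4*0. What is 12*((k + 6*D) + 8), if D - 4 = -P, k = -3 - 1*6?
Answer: 276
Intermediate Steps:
k = -9 (k = -3 - 6 = -9)
P = 0 (P = -32*0 = -8*0 = 0)
D = 4 (D = 4 - 1*0 = 4 + 0 = 4)
12*((k + 6*D) + 8) = 12*((-9 + 6*4) + 8) = 12*((-9 + 24) + 8) = 12*(15 + 8) = 12*23 = 276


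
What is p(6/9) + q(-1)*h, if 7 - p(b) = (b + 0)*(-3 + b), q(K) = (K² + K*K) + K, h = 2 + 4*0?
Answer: 95/9 ≈ 10.556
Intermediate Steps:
h = 2 (h = 2 + 0 = 2)
q(K) = K + 2*K² (q(K) = (K² + K²) + K = 2*K² + K = K + 2*K²)
p(b) = 7 - b*(-3 + b) (p(b) = 7 - (b + 0)*(-3 + b) = 7 - b*(-3 + b))
p(6/9) + q(-1)*h = (7 - (6/9)² + 3*(6/9)) - (1 + 2*(-1))*2 = (7 - (6*(⅑))² + 3*(6*(⅑))) - (1 - 2)*2 = (7 - (⅔)² + 3*(⅔)) - 1*(-1)*2 = (7 - 1*4/9 + 2) + 1*2 = (7 - 4/9 + 2) + 2 = 77/9 + 2 = 95/9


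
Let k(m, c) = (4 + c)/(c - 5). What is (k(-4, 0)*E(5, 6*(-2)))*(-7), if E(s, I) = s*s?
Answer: 140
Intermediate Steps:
E(s, I) = s**2
k(m, c) = (4 + c)/(-5 + c)
(k(-4, 0)*E(5, 6*(-2)))*(-7) = (((4 + 0)/(-5 + 0))*5**2)*(-7) = ((4/(-5))*25)*(-7) = (-1/5*4*25)*(-7) = -4/5*25*(-7) = -20*(-7) = 140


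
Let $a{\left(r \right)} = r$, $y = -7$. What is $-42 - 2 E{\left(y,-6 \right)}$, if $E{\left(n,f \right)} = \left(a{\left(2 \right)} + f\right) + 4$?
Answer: $-42$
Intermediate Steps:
$E{\left(n,f \right)} = 6 + f$ ($E{\left(n,f \right)} = \left(2 + f\right) + 4 = 6 + f$)
$-42 - 2 E{\left(y,-6 \right)} = -42 - 2 \left(6 - 6\right) = -42 - 0 = -42 + 0 = -42$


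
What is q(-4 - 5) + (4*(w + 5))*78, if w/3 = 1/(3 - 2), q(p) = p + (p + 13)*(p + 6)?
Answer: 2475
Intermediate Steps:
q(p) = p + (6 + p)*(13 + p) (q(p) = p + (13 + p)*(6 + p) = p + (6 + p)*(13 + p))
w = 3 (w = 3/(3 - 2) = 3/1 = 3*1 = 3)
q(-4 - 5) + (4*(w + 5))*78 = (78 + (-4 - 5)² + 20*(-4 - 5)) + (4*(3 + 5))*78 = (78 + (-9)² + 20*(-9)) + (4*8)*78 = (78 + 81 - 180) + 32*78 = -21 + 2496 = 2475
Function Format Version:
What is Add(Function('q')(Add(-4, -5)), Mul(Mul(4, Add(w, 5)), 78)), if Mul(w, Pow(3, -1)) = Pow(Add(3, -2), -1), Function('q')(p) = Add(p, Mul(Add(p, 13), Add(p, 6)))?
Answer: 2475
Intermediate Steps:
Function('q')(p) = Add(p, Mul(Add(6, p), Add(13, p))) (Function('q')(p) = Add(p, Mul(Add(13, p), Add(6, p))) = Add(p, Mul(Add(6, p), Add(13, p))))
w = 3 (w = Mul(3, Pow(Add(3, -2), -1)) = Mul(3, Pow(1, -1)) = Mul(3, 1) = 3)
Add(Function('q')(Add(-4, -5)), Mul(Mul(4, Add(w, 5)), 78)) = Add(Add(78, Pow(Add(-4, -5), 2), Mul(20, Add(-4, -5))), Mul(Mul(4, Add(3, 5)), 78)) = Add(Add(78, Pow(-9, 2), Mul(20, -9)), Mul(Mul(4, 8), 78)) = Add(Add(78, 81, -180), Mul(32, 78)) = Add(-21, 2496) = 2475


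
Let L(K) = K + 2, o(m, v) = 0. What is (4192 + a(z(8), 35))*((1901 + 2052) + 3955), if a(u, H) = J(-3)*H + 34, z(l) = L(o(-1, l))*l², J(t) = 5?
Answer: 34803108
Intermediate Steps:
L(K) = 2 + K
z(l) = 2*l² (z(l) = (2 + 0)*l² = 2*l²)
a(u, H) = 34 + 5*H (a(u, H) = 5*H + 34 = 34 + 5*H)
(4192 + a(z(8), 35))*((1901 + 2052) + 3955) = (4192 + (34 + 5*35))*((1901 + 2052) + 3955) = (4192 + (34 + 175))*(3953 + 3955) = (4192 + 209)*7908 = 4401*7908 = 34803108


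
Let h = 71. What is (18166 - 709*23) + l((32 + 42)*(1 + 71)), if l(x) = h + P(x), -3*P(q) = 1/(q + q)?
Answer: 61698239/31968 ≈ 1930.0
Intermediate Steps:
P(q) = -1/(6*q) (P(q) = -1/(3*(q + q)) = -1/(2*q)/3 = -1/(6*q))
l(x) = 71 - 1/(6*x)
(18166 - 709*23) + l((32 + 42)*(1 + 71)) = (18166 - 709*23) + (71 - 1/((1 + 71)*(32 + 42))/6) = (18166 - 16307) + (71 - 1/(6*(74*72))) = 1859 + (71 - ⅙/5328) = 1859 + (71 - ⅙*1/5328) = 1859 + (71 - 1/31968) = 1859 + 2269727/31968 = 61698239/31968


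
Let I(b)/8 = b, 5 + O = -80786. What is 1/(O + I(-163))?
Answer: -1/82095 ≈ -1.2181e-5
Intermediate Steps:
O = -80791 (O = -5 - 80786 = -80791)
I(b) = 8*b
1/(O + I(-163)) = 1/(-80791 + 8*(-163)) = 1/(-80791 - 1304) = 1/(-82095) = -1/82095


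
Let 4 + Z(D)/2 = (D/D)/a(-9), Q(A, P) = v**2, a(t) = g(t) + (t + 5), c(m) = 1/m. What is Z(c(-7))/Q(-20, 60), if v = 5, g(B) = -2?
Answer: -1/3 ≈ -0.33333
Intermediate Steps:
c(m) = 1/m
a(t) = 3 + t (a(t) = -2 + (t + 5) = -2 + (5 + t) = 3 + t)
Q(A, P) = 25 (Q(A, P) = 5**2 = 25)
Z(D) = -25/3 (Z(D) = -8 + 2*((D/D)/(3 - 9)) = -8 + 2*(1/(-6)) = -8 + 2*(1*(-1/6)) = -8 + 2*(-1/6) = -8 - 1/3 = -25/3)
Z(c(-7))/Q(-20, 60) = -25/3/25 = -25/3*1/25 = -1/3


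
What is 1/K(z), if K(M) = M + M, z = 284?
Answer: 1/568 ≈ 0.0017606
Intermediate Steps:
K(M) = 2*M
1/K(z) = 1/(2*284) = 1/568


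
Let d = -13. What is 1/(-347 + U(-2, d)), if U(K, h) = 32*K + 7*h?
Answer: -1/502 ≈ -0.0019920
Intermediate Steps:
U(K, h) = 7*h + 32*K
1/(-347 + U(-2, d)) = 1/(-347 + (7*(-13) + 32*(-2))) = 1/(-347 + (-91 - 64)) = 1/(-347 - 155) = 1/(-502) = -1/502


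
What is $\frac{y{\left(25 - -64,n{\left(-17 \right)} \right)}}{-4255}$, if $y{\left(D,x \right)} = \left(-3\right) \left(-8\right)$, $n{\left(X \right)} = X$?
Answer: $- \frac{24}{4255} \approx -0.0056404$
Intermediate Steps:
$y{\left(D,x \right)} = 24$
$\frac{y{\left(25 - -64,n{\left(-17 \right)} \right)}}{-4255} = \frac{24}{-4255} = 24 \left(- \frac{1}{4255}\right) = - \frac{24}{4255}$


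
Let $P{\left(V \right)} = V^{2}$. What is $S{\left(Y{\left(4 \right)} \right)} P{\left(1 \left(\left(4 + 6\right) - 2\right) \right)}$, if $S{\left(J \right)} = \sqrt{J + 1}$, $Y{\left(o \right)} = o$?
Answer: $64 \sqrt{5} \approx 143.11$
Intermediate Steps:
$S{\left(J \right)} = \sqrt{1 + J}$
$S{\left(Y{\left(4 \right)} \right)} P{\left(1 \left(\left(4 + 6\right) - 2\right) \right)} = \sqrt{1 + 4} \left(1 \left(\left(4 + 6\right) - 2\right)\right)^{2} = \sqrt{5} \left(1 \left(10 - 2\right)\right)^{2} = \sqrt{5} \left(1 \cdot 8\right)^{2} = \sqrt{5} \cdot 8^{2} = \sqrt{5} \cdot 64 = 64 \sqrt{5}$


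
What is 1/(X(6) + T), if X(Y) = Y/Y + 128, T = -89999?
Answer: -1/89870 ≈ -1.1127e-5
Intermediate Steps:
X(Y) = 129 (X(Y) = 1 + 128 = 129)
1/(X(6) + T) = 1/(129 - 89999) = 1/(-89870) = -1/89870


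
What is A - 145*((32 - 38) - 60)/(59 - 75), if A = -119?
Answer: -5737/8 ≈ -717.13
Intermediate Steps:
A - 145*((32 - 38) - 60)/(59 - 75) = -119 - 145*((32 - 38) - 60)/(59 - 75) = -119 - 145*(-6 - 60)/(-16) = -119 - (-9570)*(-1)/16 = -119 - 145*33/8 = -119 - 4785/8 = -5737/8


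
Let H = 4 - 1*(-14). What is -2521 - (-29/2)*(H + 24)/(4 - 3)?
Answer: -1912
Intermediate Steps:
H = 18 (H = 4 + 14 = 18)
-2521 - (-29/2)*(H + 24)/(4 - 3) = -2521 - (-29/2)*(18 + 24)/(4 - 3) = -2521 - (-29*½)*42/1 = -2521 - (-29)*42*1/2 = -2521 - (-29)*42/2 = -2521 - 1*(-609) = -2521 + 609 = -1912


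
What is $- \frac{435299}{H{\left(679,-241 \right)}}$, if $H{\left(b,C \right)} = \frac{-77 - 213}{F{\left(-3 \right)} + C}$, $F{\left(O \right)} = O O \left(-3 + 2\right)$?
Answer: $- \frac{10882475}{29} \approx -3.7526 \cdot 10^{5}$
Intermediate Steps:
$F{\left(O \right)} = - O^{2}$ ($F{\left(O \right)} = O^{2} \left(-1\right) = - O^{2}$)
$H{\left(b,C \right)} = - \frac{290}{-9 + C}$ ($H{\left(b,C \right)} = \frac{-77 - 213}{- \left(-3\right)^{2} + C} = - \frac{290}{\left(-1\right) 9 + C} = - \frac{290}{-9 + C}$)
$- \frac{435299}{H{\left(679,-241 \right)}} = - \frac{435299}{\left(-290\right) \frac{1}{-9 - 241}} = - \frac{435299}{\left(-290\right) \frac{1}{-250}} = - \frac{435299}{\left(-290\right) \left(- \frac{1}{250}\right)} = - \frac{435299}{\frac{29}{25}} = \left(-435299\right) \frac{25}{29} = - \frac{10882475}{29}$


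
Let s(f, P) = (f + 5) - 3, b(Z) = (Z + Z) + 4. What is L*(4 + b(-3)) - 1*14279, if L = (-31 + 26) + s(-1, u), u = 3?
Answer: -14287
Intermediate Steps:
b(Z) = 4 + 2*Z (b(Z) = 2*Z + 4 = 4 + 2*Z)
s(f, P) = 2 + f (s(f, P) = (5 + f) - 3 = 2 + f)
L = -4 (L = (-31 + 26) + (2 - 1) = -5 + 1 = -4)
L*(4 + b(-3)) - 1*14279 = -4*(4 + (4 + 2*(-3))) - 1*14279 = -4*(4 + (4 - 6)) - 14279 = -4*(4 - 2) - 14279 = -4*2 - 14279 = -8 - 14279 = -14287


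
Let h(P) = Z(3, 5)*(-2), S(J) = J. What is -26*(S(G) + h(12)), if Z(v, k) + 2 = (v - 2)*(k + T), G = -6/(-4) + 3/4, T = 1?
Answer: 299/2 ≈ 149.50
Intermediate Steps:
G = 9/4 (G = -6*(-1/4) + 3*(1/4) = 3/2 + 3/4 = 9/4 ≈ 2.2500)
Z(v, k) = -2 + (1 + k)*(-2 + v) (Z(v, k) = -2 + (v - 2)*(k + 1) = -2 + (-2 + v)*(1 + k) = -2 + (1 + k)*(-2 + v))
h(P) = -8 (h(P) = (-4 + 3 - 2*5 + 5*3)*(-2) = (-4 + 3 - 10 + 15)*(-2) = 4*(-2) = -8)
-26*(S(G) + h(12)) = -26*(9/4 - 8) = -26*(-23/4) = 299/2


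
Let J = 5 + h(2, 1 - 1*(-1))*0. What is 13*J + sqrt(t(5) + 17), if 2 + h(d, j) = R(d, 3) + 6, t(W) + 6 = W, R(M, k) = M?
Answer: 69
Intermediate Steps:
t(W) = -6 + W
h(d, j) = 4 + d (h(d, j) = -2 + (d + 6) = -2 + (6 + d) = 4 + d)
J = 5 (J = 5 + (4 + 2)*0 = 5 + 6*0 = 5 + 0 = 5)
13*J + sqrt(t(5) + 17) = 13*5 + sqrt((-6 + 5) + 17) = 65 + sqrt(-1 + 17) = 65 + sqrt(16) = 65 + 4 = 69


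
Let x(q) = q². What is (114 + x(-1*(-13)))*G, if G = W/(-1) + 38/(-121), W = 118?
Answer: -4051428/121 ≈ -33483.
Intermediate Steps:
G = -14316/121 (G = 118/(-1) + 38/(-121) = 118*(-1) + 38*(-1/121) = -118 - 38/121 = -14316/121 ≈ -118.31)
(114 + x(-1*(-13)))*G = (114 + (-1*(-13))²)*(-14316/121) = (114 + 13²)*(-14316/121) = (114 + 169)*(-14316/121) = 283*(-14316/121) = -4051428/121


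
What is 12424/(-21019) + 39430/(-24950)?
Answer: -113875797/52442405 ≈ -2.1714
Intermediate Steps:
12424/(-21019) + 39430/(-24950) = 12424*(-1/21019) + 39430*(-1/24950) = -12424/21019 - 3943/2495 = -113875797/52442405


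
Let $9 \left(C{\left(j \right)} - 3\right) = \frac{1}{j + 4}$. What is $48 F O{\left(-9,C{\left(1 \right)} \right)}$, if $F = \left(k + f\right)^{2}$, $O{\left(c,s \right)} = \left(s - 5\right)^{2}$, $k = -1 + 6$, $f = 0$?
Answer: $\frac{126736}{27} \approx 4693.9$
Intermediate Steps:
$C{\left(j \right)} = 3 + \frac{1}{9 \left(4 + j\right)}$ ($C{\left(j \right)} = 3 + \frac{1}{9 \left(j + 4\right)} = 3 + \frac{1}{9 \left(4 + j\right)}$)
$k = 5$
$O{\left(c,s \right)} = \left(-5 + s\right)^{2}$
$F = 25$ ($F = \left(5 + 0\right)^{2} = 5^{2} = 25$)
$48 F O{\left(-9,C{\left(1 \right)} \right)} = 48 \cdot 25 \left(-5 + \frac{109 + 27 \cdot 1}{9 \left(4 + 1\right)}\right)^{2} = 1200 \left(-5 + \frac{109 + 27}{9 \cdot 5}\right)^{2} = 1200 \left(-5 + \frac{1}{9} \cdot \frac{1}{5} \cdot 136\right)^{2} = 1200 \left(-5 + \frac{136}{45}\right)^{2} = 1200 \left(- \frac{89}{45}\right)^{2} = 1200 \cdot \frac{7921}{2025} = \frac{126736}{27}$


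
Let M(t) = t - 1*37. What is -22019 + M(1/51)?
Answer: -1124855/51 ≈ -22056.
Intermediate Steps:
M(t) = -37 + t (M(t) = t - 37 = -37 + t)
-22019 + M(1/51) = -22019 + (-37 + 1/51) = -22019 - 1886/51 = -1124855/51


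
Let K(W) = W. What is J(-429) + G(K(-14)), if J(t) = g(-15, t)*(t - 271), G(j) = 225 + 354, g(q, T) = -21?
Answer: 15279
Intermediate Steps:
G(j) = 579
J(t) = 5691 - 21*t (J(t) = -21*(t - 271) = -21*(-271 + t) = 5691 - 21*t)
J(-429) + G(K(-14)) = (5691 - 21*(-429)) + 579 = (5691 + 9009) + 579 = 14700 + 579 = 15279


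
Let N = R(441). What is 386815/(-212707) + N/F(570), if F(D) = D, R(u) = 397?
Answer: -12367261/11022090 ≈ -1.1220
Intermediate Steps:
N = 397
386815/(-212707) + N/F(570) = 386815/(-212707) + 397/570 = 386815*(-1/212707) + 397*(1/570) = -35165/19337 + 397/570 = -12367261/11022090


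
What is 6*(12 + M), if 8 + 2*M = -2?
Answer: 42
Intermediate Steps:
M = -5 (M = -4 + (½)*(-2) = -4 - 1 = -5)
6*(12 + M) = 6*(12 - 5) = 6*7 = 42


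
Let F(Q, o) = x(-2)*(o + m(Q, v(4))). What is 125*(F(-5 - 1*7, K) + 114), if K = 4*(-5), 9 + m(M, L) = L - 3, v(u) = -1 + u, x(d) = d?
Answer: 21500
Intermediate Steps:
m(M, L) = -12 + L (m(M, L) = -9 + (L - 3) = -9 + (-3 + L) = -12 + L)
K = -20
F(Q, o) = 18 - 2*o (F(Q, o) = -2*(o + (-12 + (-1 + 4))) = -2*(o + (-12 + 3)) = -2*(o - 9) = -2*(-9 + o) = 18 - 2*o)
125*(F(-5 - 1*7, K) + 114) = 125*((18 - 2*(-20)) + 114) = 125*((18 + 40) + 114) = 125*(58 + 114) = 125*172 = 21500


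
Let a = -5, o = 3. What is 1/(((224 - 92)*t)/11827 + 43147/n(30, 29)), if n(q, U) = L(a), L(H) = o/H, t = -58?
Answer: -35481/2551520813 ≈ -1.3906e-5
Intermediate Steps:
L(H) = 3/H
n(q, U) = -3/5 (n(q, U) = 3/(-5) = 3*(-1/5) = -3/5)
1/(((224 - 92)*t)/11827 + 43147/n(30, 29)) = 1/(((224 - 92)*(-58))/11827 + 43147/(-3/5)) = 1/((132*(-58))*(1/11827) + 43147*(-5/3)) = 1/(-7656*1/11827 - 215735/3) = 1/(-7656/11827 - 215735/3) = 1/(-2551520813/35481) = -35481/2551520813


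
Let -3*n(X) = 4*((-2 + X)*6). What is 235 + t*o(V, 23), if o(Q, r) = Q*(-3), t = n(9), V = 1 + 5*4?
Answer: 3763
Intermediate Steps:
V = 21 (V = 1 + 20 = 21)
n(X) = 16 - 8*X (n(X) = -4*(-2 + X)*6/3 = -4*(-12 + 6*X)/3 = -(-48 + 24*X)/3 = 16 - 8*X)
t = -56 (t = 16 - 8*9 = 16 - 72 = -56)
o(Q, r) = -3*Q
235 + t*o(V, 23) = 235 - (-168)*21 = 235 - 56*(-63) = 235 + 3528 = 3763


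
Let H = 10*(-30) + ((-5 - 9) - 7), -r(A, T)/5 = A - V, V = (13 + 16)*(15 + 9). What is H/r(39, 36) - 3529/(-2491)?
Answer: 3597718/2727645 ≈ 1.3190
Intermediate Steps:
V = 696 (V = 29*24 = 696)
r(A, T) = 3480 - 5*A (r(A, T) = -5*(A - 1*696) = -5*(A - 696) = -5*(-696 + A) = 3480 - 5*A)
H = -321 (H = -300 + (-14 - 7) = -300 - 21 = -321)
H/r(39, 36) - 3529/(-2491) = -321/(3480 - 5*39) - 3529/(-2491) = -321/(3480 - 195) - 3529*(-1/2491) = -321/3285 + 3529/2491 = -321*1/3285 + 3529/2491 = -107/1095 + 3529/2491 = 3597718/2727645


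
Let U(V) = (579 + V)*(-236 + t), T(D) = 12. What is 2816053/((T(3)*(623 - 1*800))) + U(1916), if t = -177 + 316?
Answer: -516855913/2124 ≈ -2.4334e+5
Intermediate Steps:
t = 139
U(V) = -56163 - 97*V (U(V) = (579 + V)*(-236 + 139) = (579 + V)*(-97) = -56163 - 97*V)
2816053/((T(3)*(623 - 1*800))) + U(1916) = 2816053/((12*(623 - 1*800))) + (-56163 - 97*1916) = 2816053/((12*(623 - 800))) + (-56163 - 185852) = 2816053/((12*(-177))) - 242015 = 2816053/(-2124) - 242015 = 2816053*(-1/2124) - 242015 = -2816053/2124 - 242015 = -516855913/2124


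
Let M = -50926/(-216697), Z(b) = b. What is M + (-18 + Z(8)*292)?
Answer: 502354572/216697 ≈ 2318.2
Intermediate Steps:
M = 50926/216697 (M = -50926*(-1/216697) = 50926/216697 ≈ 0.23501)
M + (-18 + Z(8)*292) = 50926/216697 + (-18 + 8*292) = 50926/216697 + (-18 + 2336) = 50926/216697 + 2318 = 502354572/216697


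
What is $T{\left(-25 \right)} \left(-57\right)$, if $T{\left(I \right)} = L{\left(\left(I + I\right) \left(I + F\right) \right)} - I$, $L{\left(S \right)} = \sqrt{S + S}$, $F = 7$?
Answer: $-1425 - 1710 \sqrt{2} \approx -3843.3$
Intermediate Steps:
$L{\left(S \right)} = \sqrt{2} \sqrt{S}$ ($L{\left(S \right)} = \sqrt{2 S} = \sqrt{2} \sqrt{S}$)
$T{\left(I \right)} = - I + 2 \sqrt{I \left(7 + I\right)}$ ($T{\left(I \right)} = \sqrt{2} \sqrt{\left(I + I\right) \left(I + 7\right)} - I = \sqrt{2} \sqrt{2 I \left(7 + I\right)} - I = \sqrt{2} \sqrt{2} \sqrt{I \left(7 + I\right)} - I = 2 \sqrt{I \left(7 + I\right)} - I = - I + 2 \sqrt{I \left(7 + I\right)}$)
$T{\left(-25 \right)} \left(-57\right) = \left(\left(-1\right) \left(-25\right) + 2 \sqrt{- 25 \left(7 - 25\right)}\right) \left(-57\right) = \left(25 + 2 \sqrt{\left(-25\right) \left(-18\right)}\right) \left(-57\right) = \left(25 + 2 \sqrt{450}\right) \left(-57\right) = \left(25 + 2 \cdot 15 \sqrt{2}\right) \left(-57\right) = \left(25 + 30 \sqrt{2}\right) \left(-57\right) = -1425 - 1710 \sqrt{2}$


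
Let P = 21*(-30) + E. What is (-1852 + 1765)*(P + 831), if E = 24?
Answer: -19575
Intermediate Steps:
P = -606 (P = 21*(-30) + 24 = -630 + 24 = -606)
(-1852 + 1765)*(P + 831) = (-1852 + 1765)*(-606 + 831) = -87*225 = -19575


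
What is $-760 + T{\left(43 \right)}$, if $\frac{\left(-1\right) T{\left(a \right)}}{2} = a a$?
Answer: $-4458$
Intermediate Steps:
$T{\left(a \right)} = - 2 a^{2}$ ($T{\left(a \right)} = - 2 a a = - 2 a^{2}$)
$-760 + T{\left(43 \right)} = -760 - 2 \cdot 43^{2} = -760 - 3698 = -4458$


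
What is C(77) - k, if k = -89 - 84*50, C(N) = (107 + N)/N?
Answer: 330437/77 ≈ 4291.4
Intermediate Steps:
C(N) = (107 + N)/N
k = -4289 (k = -89 - 4200 = -4289)
C(77) - k = (107 + 77)/77 - 1*(-4289) = (1/77)*184 + 4289 = 184/77 + 4289 = 330437/77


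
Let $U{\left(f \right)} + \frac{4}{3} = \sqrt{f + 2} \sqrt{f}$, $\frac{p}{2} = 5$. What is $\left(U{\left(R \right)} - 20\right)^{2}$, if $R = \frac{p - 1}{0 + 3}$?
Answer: $\frac{4231}{9} - \frac{128 \sqrt{15}}{3} \approx 304.86$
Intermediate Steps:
$p = 10$ ($p = 2 \cdot 5 = 10$)
$R = 3$ ($R = \frac{10 - 1}{0 + 3} = \frac{9}{3} = 9 \cdot \frac{1}{3} = 3$)
$U{\left(f \right)} = - \frac{4}{3} + \sqrt{f} \sqrt{2 + f}$ ($U{\left(f \right)} = - \frac{4}{3} + \sqrt{f + 2} \sqrt{f} = - \frac{4}{3} + \sqrt{2 + f} \sqrt{f} = - \frac{4}{3} + \sqrt{f} \sqrt{2 + f}$)
$\left(U{\left(R \right)} - 20\right)^{2} = \left(\left(- \frac{4}{3} + \sqrt{3} \sqrt{2 + 3}\right) - 20\right)^{2} = \left(\left(- \frac{4}{3} + \sqrt{3} \sqrt{5}\right) - 20\right)^{2} = \left(\left(- \frac{4}{3} + \sqrt{15}\right) - 20\right)^{2} = \left(- \frac{64}{3} + \sqrt{15}\right)^{2}$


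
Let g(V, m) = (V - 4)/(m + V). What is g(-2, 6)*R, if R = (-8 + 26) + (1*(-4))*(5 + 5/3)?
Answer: 13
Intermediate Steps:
g(V, m) = (-4 + V)/(V + m)
R = -26/3 (R = 18 - 4*(5 + 5*(⅓)) = 18 - 4*(5 + 5/3) = 18 - 4*20/3 = 18 - 80/3 = -26/3 ≈ -8.6667)
g(-2, 6)*R = ((-4 - 2)/(-2 + 6))*(-26/3) = (-6/4)*(-26/3) = ((¼)*(-6))*(-26/3) = -3/2*(-26/3) = 13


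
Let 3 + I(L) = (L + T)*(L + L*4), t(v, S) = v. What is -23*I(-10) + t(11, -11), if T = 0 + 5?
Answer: -5670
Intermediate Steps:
T = 5
I(L) = -3 + 5*L*(5 + L) (I(L) = -3 + (L + 5)*(L + L*4) = -3 + (5 + L)*(L + 4*L) = -3 + (5 + L)*(5*L) = -3 + 5*L*(5 + L))
-23*I(-10) + t(11, -11) = -23*(-3 + 5*(-10)² + 25*(-10)) + 11 = -23*(-3 + 5*100 - 250) + 11 = -23*(-3 + 500 - 250) + 11 = -23*247 + 11 = -5681 + 11 = -5670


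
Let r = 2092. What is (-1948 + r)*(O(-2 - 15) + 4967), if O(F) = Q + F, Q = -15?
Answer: 710640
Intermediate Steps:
O(F) = -15 + F
(-1948 + r)*(O(-2 - 15) + 4967) = (-1948 + 2092)*((-15 + (-2 - 15)) + 4967) = 144*((-15 - 17) + 4967) = 144*(-32 + 4967) = 144*4935 = 710640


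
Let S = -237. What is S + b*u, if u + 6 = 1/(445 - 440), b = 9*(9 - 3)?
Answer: -2751/5 ≈ -550.20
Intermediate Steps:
b = 54 (b = 9*6 = 54)
u = -29/5 (u = -6 + 1/(445 - 440) = -6 + 1/5 = -6 + ⅕ = -29/5 ≈ -5.8000)
S + b*u = -237 + 54*(-29/5) = -237 - 1566/5 = -2751/5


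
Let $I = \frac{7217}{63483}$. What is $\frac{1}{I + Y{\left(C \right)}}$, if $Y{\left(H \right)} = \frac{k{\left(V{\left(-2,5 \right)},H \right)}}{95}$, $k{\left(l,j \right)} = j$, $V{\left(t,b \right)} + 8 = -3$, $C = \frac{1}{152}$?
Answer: $\frac{130956360}{14896709} \approx 8.791$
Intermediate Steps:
$C = \frac{1}{152} \approx 0.0065789$
$V{\left(t,b \right)} = -11$ ($V{\left(t,b \right)} = -8 - 3 = -11$)
$I = \frac{1031}{9069}$ ($I = 7217 \cdot \frac{1}{63483} = \frac{1031}{9069} \approx 0.11368$)
$Y{\left(H \right)} = \frac{H}{95}$
$\frac{1}{I + Y{\left(C \right)}} = \frac{1}{\frac{1031}{9069} + \frac{1}{95} \cdot \frac{1}{152}} = \frac{1}{\frac{1031}{9069} + \frac{1}{14440}} = \frac{1}{\frac{14896709}{130956360}} = \frac{130956360}{14896709}$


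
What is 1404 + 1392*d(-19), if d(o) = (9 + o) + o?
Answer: -38964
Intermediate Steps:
d(o) = 9 + 2*o
1404 + 1392*d(-19) = 1404 + 1392*(9 + 2*(-19)) = 1404 + 1392*(9 - 38) = 1404 + 1392*(-29) = 1404 - 40368 = -38964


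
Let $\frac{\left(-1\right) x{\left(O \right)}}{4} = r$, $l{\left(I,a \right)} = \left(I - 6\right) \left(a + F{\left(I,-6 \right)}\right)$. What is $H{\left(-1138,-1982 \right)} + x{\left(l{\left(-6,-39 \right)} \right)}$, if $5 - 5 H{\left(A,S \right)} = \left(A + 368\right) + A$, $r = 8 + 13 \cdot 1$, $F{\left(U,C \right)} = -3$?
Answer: $\frac{1493}{5} \approx 298.6$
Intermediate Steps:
$r = 21$ ($r = 8 + 13 = 21$)
$l{\left(I,a \right)} = \left(-6 + I\right) \left(-3 + a\right)$ ($l{\left(I,a \right)} = \left(I - 6\right) \left(a - 3\right) = \left(-6 + I\right) \left(-3 + a\right)$)
$H{\left(A,S \right)} = - \frac{363}{5} - \frac{2 A}{5}$ ($H{\left(A,S \right)} = 1 - \frac{\left(A + 368\right) + A}{5} = 1 - \frac{\left(368 + A\right) + A}{5} = 1 - \frac{368 + 2 A}{5} = 1 - \left(\frac{368}{5} + \frac{2 A}{5}\right) = - \frac{363}{5} - \frac{2 A}{5}$)
$x{\left(O \right)} = -84$ ($x{\left(O \right)} = \left(-4\right) 21 = -84$)
$H{\left(-1138,-1982 \right)} + x{\left(l{\left(-6,-39 \right)} \right)} = \left(- \frac{363}{5} - - \frac{2276}{5}\right) - 84 = \left(- \frac{363}{5} + \frac{2276}{5}\right) - 84 = \frac{1913}{5} - 84 = \frac{1493}{5}$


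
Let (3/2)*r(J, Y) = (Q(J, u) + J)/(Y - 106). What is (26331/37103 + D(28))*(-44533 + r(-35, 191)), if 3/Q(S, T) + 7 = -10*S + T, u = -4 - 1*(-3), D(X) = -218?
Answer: 5218540819738712/539292105 ≈ 9.6767e+6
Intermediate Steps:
u = -1 (u = -4 + 3 = -1)
Q(S, T) = 3/(-7 + T - 10*S) (Q(S, T) = 3/(-7 + (-10*S + T)) = 3/(-7 + (T - 10*S)) = 3/(-7 + T - 10*S))
r(J, Y) = 2*(J - 3/(8 + 10*J))/(3*(-106 + Y)) (r(J, Y) = 2*((-3/(7 - 1*(-1) + 10*J) + J)/(Y - 106))/3 = 2*((-3/(7 + 1 + 10*J) + J)/(-106 + Y))/3 = 2*((-3/(8 + 10*J) + J)/(-106 + Y))/3 = 2*((J - 3/(8 + 10*J))/(-106 + Y))/3 = 2*(J - 3/(8 + 10*J))/(3*(-106 + Y)))
(26331/37103 + D(28))*(-44533 + r(-35, 191)) = (26331/37103 - 218)*(-44533 + (-3 + 2*(-35)*(4 + 5*(-35)))/(3*(-106 + 191)*(4 + 5*(-35)))) = (26331*(1/37103) - 218)*(-44533 + (1/3)*(-3 + 2*(-35)*(4 - 175))/(85*(4 - 175))) = (26331/37103 - 218)*(-44533 + (1/3)*(1/85)*(-3 + 2*(-35)*(-171))/(-171)) = -8062123*(-44533 + (1/3)*(1/85)*(-1/171)*(-3 + 11970))/37103 = -8062123*(-44533 + (1/3)*(1/85)*(-1/171)*11967)/37103 = -8062123*(-44533 - 3989/14535)/37103 = -8062123/37103*(-647291144/14535) = 5218540819738712/539292105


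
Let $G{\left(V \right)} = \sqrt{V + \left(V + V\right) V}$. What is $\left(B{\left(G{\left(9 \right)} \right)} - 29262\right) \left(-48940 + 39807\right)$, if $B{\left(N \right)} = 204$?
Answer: $265386714$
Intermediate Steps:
$G{\left(V \right)} = \sqrt{V + 2 V^{2}}$ ($G{\left(V \right)} = \sqrt{V + 2 V V} = \sqrt{V + 2 V^{2}}$)
$\left(B{\left(G{\left(9 \right)} \right)} - 29262\right) \left(-48940 + 39807\right) = \left(204 - 29262\right) \left(-48940 + 39807\right) = \left(-29058\right) \left(-9133\right) = 265386714$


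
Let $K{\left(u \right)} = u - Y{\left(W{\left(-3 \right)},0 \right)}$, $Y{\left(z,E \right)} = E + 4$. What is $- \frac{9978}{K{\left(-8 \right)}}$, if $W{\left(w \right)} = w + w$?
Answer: $\frac{1663}{2} \approx 831.5$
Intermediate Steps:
$W{\left(w \right)} = 2 w$
$Y{\left(z,E \right)} = 4 + E$
$K{\left(u \right)} = -4 + u$ ($K{\left(u \right)} = u - \left(4 + 0\right) = u - 4 = -4 + u$)
$- \frac{9978}{K{\left(-8 \right)}} = - \frac{9978}{-4 - 8} = - \frac{9978}{-12} = \left(-9978\right) \left(- \frac{1}{12}\right) = \frac{1663}{2}$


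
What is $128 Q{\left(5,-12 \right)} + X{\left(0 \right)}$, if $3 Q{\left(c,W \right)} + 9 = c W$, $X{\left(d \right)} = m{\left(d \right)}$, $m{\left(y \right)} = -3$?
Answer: $-2947$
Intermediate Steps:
$X{\left(d \right)} = -3$
$Q{\left(c,W \right)} = -3 + \frac{W c}{3}$ ($Q{\left(c,W \right)} = -3 + \frac{c W}{3} = -3 + \frac{W c}{3}$)
$128 Q{\left(5,-12 \right)} + X{\left(0 \right)} = 128 \left(-3 + \frac{1}{3} \left(-12\right) 5\right) - 3 = 128 \left(-3 - 20\right) - 3 = 128 \left(-23\right) - 3 = -2944 - 3 = -2947$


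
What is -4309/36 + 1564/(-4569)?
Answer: -6581375/54828 ≈ -120.04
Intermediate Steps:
-4309/36 + 1564/(-4569) = -4309*1/36 + 1564*(-1/4569) = -4309/36 - 1564/4569 = -6581375/54828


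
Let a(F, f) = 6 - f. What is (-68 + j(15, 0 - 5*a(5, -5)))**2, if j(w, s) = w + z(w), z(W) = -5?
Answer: 3364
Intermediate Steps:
j(w, s) = -5 + w (j(w, s) = w - 5 = -5 + w)
(-68 + j(15, 0 - 5*a(5, -5)))**2 = (-68 + (-5 + 15))**2 = (-68 + 10)**2 = (-58)**2 = 3364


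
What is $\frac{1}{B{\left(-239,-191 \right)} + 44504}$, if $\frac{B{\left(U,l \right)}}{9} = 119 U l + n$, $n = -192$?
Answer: $\frac{1}{48932855} \approx 2.0436 \cdot 10^{-8}$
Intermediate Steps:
$B{\left(U,l \right)} = -1728 + 1071 U l$ ($B{\left(U,l \right)} = 9 \left(119 U l - 192\right) = 9 \left(-192 + 119 U l\right) = -1728 + 1071 U l$)
$\frac{1}{B{\left(-239,-191 \right)} + 44504} = \frac{1}{\left(-1728 + 1071 \left(-239\right) \left(-191\right)\right) + 44504} = \frac{1}{\left(-1728 + 48890079\right) + 44504} = \frac{1}{48888351 + 44504} = \frac{1}{48932855}$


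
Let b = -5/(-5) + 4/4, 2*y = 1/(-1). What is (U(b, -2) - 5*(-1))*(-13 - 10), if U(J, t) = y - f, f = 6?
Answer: 69/2 ≈ 34.500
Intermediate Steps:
y = -1/2 (y = (1/(-1))/2 = (1*(-1))/2 = (1/2)*(-1) = -1/2 ≈ -0.50000)
b = 2 (b = -5*(-1/5) + 4*(1/4) = 1 + 1 = 2)
U(J, t) = -13/2 (U(J, t) = -1/2 - 1*6 = -1/2 - 6 = -13/2)
(U(b, -2) - 5*(-1))*(-13 - 10) = (-13/2 - 5*(-1))*(-13 - 10) = (-13/2 + 5)*(-23) = -3/2*(-23) = 69/2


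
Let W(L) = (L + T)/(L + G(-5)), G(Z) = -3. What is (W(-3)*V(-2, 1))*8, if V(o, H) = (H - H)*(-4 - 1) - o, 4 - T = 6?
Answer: 40/3 ≈ 13.333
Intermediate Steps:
T = -2 (T = 4 - 1*6 = 4 - 6 = -2)
W(L) = (-2 + L)/(-3 + L) (W(L) = (L - 2)/(L - 3) = (-2 + L)/(-3 + L))
V(o, H) = -o (V(o, H) = 0*(-5) - o = 0 - o = -o)
(W(-3)*V(-2, 1))*8 = (((-2 - 3)/(-3 - 3))*(-1*(-2)))*8 = ((-5/(-6))*2)*8 = (-⅙*(-5)*2)*8 = ((⅚)*2)*8 = (5/3)*8 = 40/3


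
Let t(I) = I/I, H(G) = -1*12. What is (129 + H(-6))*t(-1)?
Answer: 117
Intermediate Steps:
H(G) = -12
t(I) = 1
(129 + H(-6))*t(-1) = (129 - 12)*1 = 117*1 = 117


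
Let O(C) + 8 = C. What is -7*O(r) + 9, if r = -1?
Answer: 72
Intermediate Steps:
O(C) = -8 + C
-7*O(r) + 9 = -7*(-8 - 1) + 9 = -7*(-9) + 9 = 63 + 9 = 72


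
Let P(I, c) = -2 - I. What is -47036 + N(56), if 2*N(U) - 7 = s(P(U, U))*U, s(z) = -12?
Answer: -94737/2 ≈ -47369.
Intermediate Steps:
N(U) = 7/2 - 6*U (N(U) = 7/2 + (-12*U)/2 = 7/2 - 6*U)
-47036 + N(56) = -47036 + (7/2 - 6*56) = -47036 + (7/2 - 336) = -47036 - 665/2 = -94737/2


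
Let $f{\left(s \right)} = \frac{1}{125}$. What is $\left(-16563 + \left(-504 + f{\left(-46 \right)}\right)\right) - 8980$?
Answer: $- \frac{3255874}{125} \approx -26047.0$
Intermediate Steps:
$f{\left(s \right)} = \frac{1}{125}$
$\left(-16563 + \left(-504 + f{\left(-46 \right)}\right)\right) - 8980 = \left(-16563 + \left(-504 + \frac{1}{125}\right)\right) - 8980 = \left(-16563 - \frac{62999}{125}\right) - 8980 = - \frac{2133374}{125} - 8980 = - \frac{3255874}{125}$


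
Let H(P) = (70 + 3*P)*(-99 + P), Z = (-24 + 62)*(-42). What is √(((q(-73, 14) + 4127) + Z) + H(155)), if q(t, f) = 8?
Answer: 3*√3611 ≈ 180.27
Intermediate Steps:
Z = -1596 (Z = 38*(-42) = -1596)
H(P) = (-99 + P)*(70 + 3*P)
√(((q(-73, 14) + 4127) + Z) + H(155)) = √(((8 + 4127) - 1596) + (-6930 - 227*155 + 3*155²)) = √((4135 - 1596) + (-6930 - 35185 + 3*24025)) = √(2539 + (-6930 - 35185 + 72075)) = √(2539 + 29960) = √32499 = 3*√3611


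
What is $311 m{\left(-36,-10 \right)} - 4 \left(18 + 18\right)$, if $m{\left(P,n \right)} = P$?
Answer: $-11340$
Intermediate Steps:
$311 m{\left(-36,-10 \right)} - 4 \left(18 + 18\right) = 311 \left(-36\right) - 4 \left(18 + 18\right) = -11196 - 144 = -11340$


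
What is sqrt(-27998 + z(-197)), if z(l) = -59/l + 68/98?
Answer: 3*I*sqrt(5915583965)/1379 ≈ 167.32*I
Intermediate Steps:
z(l) = 34/49 - 59/l (z(l) = -59/l + 68*(1/98) = -59/l + 34/49 = 34/49 - 59/l)
sqrt(-27998 + z(-197)) = sqrt(-27998 + (34/49 - 59/(-197))) = sqrt(-27998 + (34/49 - 59*(-1/197))) = sqrt(-27998 + (34/49 + 59/197)) = sqrt(-27998 + 9589/9653) = sqrt(-270255105/9653) = 3*I*sqrt(5915583965)/1379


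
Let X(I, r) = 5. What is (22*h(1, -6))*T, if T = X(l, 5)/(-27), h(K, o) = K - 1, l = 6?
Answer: 0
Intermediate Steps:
h(K, o) = -1 + K
T = -5/27 (T = 5/(-27) = 5*(-1/27) = -5/27 ≈ -0.18519)
(22*h(1, -6))*T = (22*(-1 + 1))*(-5/27) = (22*0)*(-5/27) = 0*(-5/27) = 0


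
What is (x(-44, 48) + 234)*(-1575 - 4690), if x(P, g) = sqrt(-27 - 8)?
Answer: -1466010 - 6265*I*sqrt(35) ≈ -1.466e+6 - 37064.0*I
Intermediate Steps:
x(P, g) = I*sqrt(35) (x(P, g) = sqrt(-35) = I*sqrt(35))
(x(-44, 48) + 234)*(-1575 - 4690) = (I*sqrt(35) + 234)*(-1575 - 4690) = (234 + I*sqrt(35))*(-6265) = -1466010 - 6265*I*sqrt(35)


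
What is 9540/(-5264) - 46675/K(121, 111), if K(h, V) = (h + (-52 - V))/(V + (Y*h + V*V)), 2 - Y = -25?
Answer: 22959523465/1316 ≈ 1.7446e+7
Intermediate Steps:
Y = 27 (Y = 2 - 1*(-25) = 2 + 25 = 27)
K(h, V) = (-52 + h - V)/(V + V² + 27*h) (K(h, V) = (h + (-52 - V))/(V + (27*h + V*V)) = (-52 + h - V)/(V + (27*h + V²)) = (-52 + h - V)/(V + (V² + 27*h)) = (-52 + h - V)/(V + V² + 27*h))
9540/(-5264) - 46675/K(121, 111) = 9540/(-5264) - 46675*(111 + 111² + 27*121)/(-52 + 121 - 1*111) = 9540*(-1/5264) - 46675*(111 + 12321 + 3267)/(-52 + 121 - 111) = -2385/1316 - 46675/(-42/15699) = -2385/1316 - 46675/((1/15699)*(-42)) = -2385/1316 - 46675/(-14/5233) = -2385/1316 - 46675*(-5233/14) = -2385/1316 + 244250275/14 = 22959523465/1316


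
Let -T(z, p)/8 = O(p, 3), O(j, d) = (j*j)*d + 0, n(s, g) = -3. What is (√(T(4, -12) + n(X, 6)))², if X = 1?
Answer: -3459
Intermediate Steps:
O(j, d) = d*j² (O(j, d) = j²*d + 0 = d*j² + 0 = d*j²)
T(z, p) = -24*p²
(√(T(4, -12) + n(X, 6)))² = (√(-24*(-12)² - 3))² = (√(-24*144 - 3))² = (√(-3456 - 3))² = (√(-3459))² = (I*√3459)² = -3459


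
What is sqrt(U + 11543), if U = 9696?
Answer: sqrt(21239) ≈ 145.74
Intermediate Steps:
sqrt(U + 11543) = sqrt(9696 + 11543) = sqrt(21239)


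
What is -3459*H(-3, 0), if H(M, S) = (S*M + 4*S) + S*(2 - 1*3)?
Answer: 0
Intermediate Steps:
H(M, S) = 3*S + M*S (H(M, S) = (M*S + 4*S) + S*(2 - 3) = (4*S + M*S) + S*(-1) = (4*S + M*S) - S = 3*S + M*S)
-3459*H(-3, 0) = -3459*0*(3 - 3) = -3459*0*0 = -3459*0 = -1153*0 = 0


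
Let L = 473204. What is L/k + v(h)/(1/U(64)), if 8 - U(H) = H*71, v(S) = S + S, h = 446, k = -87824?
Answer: -88836553373/21956 ≈ -4.0461e+6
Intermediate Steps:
v(S) = 2*S
U(H) = 8 - 71*H (U(H) = 8 - H*71 = 8 - 71*H)
L/k + v(h)/(1/U(64)) = 473204/(-87824) + (2*446)/(1/(8 - 71*64)) = 473204*(-1/87824) + 892/(1/(8 - 4544)) = -118301/21956 + 892/(1/(-4536)) = -118301/21956 + 892/(-1/4536) = -118301/21956 + 892*(-4536) = -118301/21956 - 4046112 = -88836553373/21956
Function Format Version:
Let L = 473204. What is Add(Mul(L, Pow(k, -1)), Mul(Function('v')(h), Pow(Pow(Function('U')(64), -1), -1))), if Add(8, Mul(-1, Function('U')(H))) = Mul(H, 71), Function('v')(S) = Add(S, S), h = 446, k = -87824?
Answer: Rational(-88836553373, 21956) ≈ -4.0461e+6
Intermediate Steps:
Function('v')(S) = Mul(2, S)
Function('U')(H) = Add(8, Mul(-71, H)) (Function('U')(H) = Add(8, Mul(-1, Mul(H, 71))) = Add(8, Mul(-1, Mul(71, H))) = Add(8, Mul(-71, H)))
Add(Mul(L, Pow(k, -1)), Mul(Function('v')(h), Pow(Pow(Function('U')(64), -1), -1))) = Add(Mul(473204, Pow(-87824, -1)), Mul(Mul(2, 446), Pow(Pow(Add(8, Mul(-71, 64)), -1), -1))) = Add(Mul(473204, Rational(-1, 87824)), Mul(892, Pow(Pow(Add(8, -4544), -1), -1))) = Add(Rational(-118301, 21956), Mul(892, Pow(Pow(-4536, -1), -1))) = Add(Rational(-118301, 21956), Mul(892, Pow(Rational(-1, 4536), -1))) = Add(Rational(-118301, 21956), Mul(892, -4536)) = Add(Rational(-118301, 21956), -4046112) = Rational(-88836553373, 21956)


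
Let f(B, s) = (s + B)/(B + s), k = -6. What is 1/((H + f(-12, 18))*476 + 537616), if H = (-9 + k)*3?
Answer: 1/516672 ≈ 1.9355e-6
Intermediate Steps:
f(B, s) = 1 (f(B, s) = (B + s)/(B + s) = 1)
H = -45 (H = (-9 - 6)*3 = -15*3 = -45)
1/((H + f(-12, 18))*476 + 537616) = 1/((-45 + 1)*476 + 537616) = 1/(-44*476 + 537616) = 1/(-20944 + 537616) = 1/516672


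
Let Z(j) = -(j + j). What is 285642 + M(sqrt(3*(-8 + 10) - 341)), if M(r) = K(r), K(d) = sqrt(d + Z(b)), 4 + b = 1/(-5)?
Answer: 285642 + sqrt(210 + 25*I*sqrt(335))/5 ≈ 2.8565e+5 + 2.4227*I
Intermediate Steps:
b = -21/5 (b = -4 + 1/(-5) = -4 - 1/5 = -21/5 ≈ -4.2000)
Z(j) = -2*j
K(d) = sqrt(42/5 + d) (K(d) = sqrt(d - 2*(-21/5)) = sqrt(d + 42/5) = sqrt(42/5 + d))
M(r) = sqrt(210 + 25*r)/5
285642 + M(sqrt(3*(-8 + 10) - 341)) = 285642 + sqrt(210 + 25*sqrt(3*(-8 + 10) - 341))/5 = 285642 + sqrt(210 + 25*sqrt(3*2 - 341))/5 = 285642 + sqrt(210 + 25*sqrt(6 - 341))/5 = 285642 + sqrt(210 + 25*sqrt(-335))/5 = 285642 + sqrt(210 + 25*(I*sqrt(335)))/5 = 285642 + sqrt(210 + 25*I*sqrt(335))/5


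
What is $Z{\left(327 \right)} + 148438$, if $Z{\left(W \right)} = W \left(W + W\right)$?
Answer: $362296$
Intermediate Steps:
$Z{\left(W \right)} = 2 W^{2}$ ($Z{\left(W \right)} = W 2 W = 2 W^{2}$)
$Z{\left(327 \right)} + 148438 = 2 \cdot 327^{2} + 148438 = 2 \cdot 106929 + 148438 = 213858 + 148438 = 362296$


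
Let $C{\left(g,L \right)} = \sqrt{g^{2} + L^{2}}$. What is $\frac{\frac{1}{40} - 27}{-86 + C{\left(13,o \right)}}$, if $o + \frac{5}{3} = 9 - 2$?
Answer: $\frac{417573}{1295740} + \frac{3237 \sqrt{1777}}{2591480} \approx 0.37492$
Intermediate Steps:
$o = \frac{16}{3}$ ($o = - \frac{5}{3} + \left(9 - 2\right) = - \frac{5}{3} + 7 = \frac{16}{3} \approx 5.3333$)
$C{\left(g,L \right)} = \sqrt{L^{2} + g^{2}}$
$\frac{\frac{1}{40} - 27}{-86 + C{\left(13,o \right)}} = \frac{\frac{1}{40} - 27}{-86 + \sqrt{\left(\frac{16}{3}\right)^{2} + 13^{2}}} = \frac{\frac{1}{40} - 27}{-86 + \sqrt{\frac{256}{9} + 169}} = - \frac{1079}{40 \left(-86 + \sqrt{\frac{1777}{9}}\right)} = - \frac{1079}{40 \left(-86 + \frac{\sqrt{1777}}{3}\right)}$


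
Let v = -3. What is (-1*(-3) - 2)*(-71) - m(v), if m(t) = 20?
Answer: -91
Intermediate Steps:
(-1*(-3) - 2)*(-71) - m(v) = (-1*(-3) - 2)*(-71) - 1*20 = (3 - 2)*(-71) - 20 = 1*(-71) - 20 = -71 - 20 = -91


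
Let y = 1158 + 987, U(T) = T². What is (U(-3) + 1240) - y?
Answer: -896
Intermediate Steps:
y = 2145
(U(-3) + 1240) - y = ((-3)² + 1240) - 1*2145 = (9 + 1240) - 2145 = 1249 - 2145 = -896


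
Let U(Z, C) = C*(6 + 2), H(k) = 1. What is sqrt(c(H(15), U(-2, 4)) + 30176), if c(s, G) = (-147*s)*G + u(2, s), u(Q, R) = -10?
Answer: sqrt(25462) ≈ 159.57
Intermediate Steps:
U(Z, C) = 8*C (U(Z, C) = C*8 = 8*C)
c(s, G) = -10 - 147*G*s (c(s, G) = (-147*s)*G - 10 = -147*G*s - 10 = -10 - 147*G*s)
sqrt(c(H(15), U(-2, 4)) + 30176) = sqrt((-10 - 147*8*4*1) + 30176) = sqrt((-10 - 147*32*1) + 30176) = sqrt((-10 - 4704) + 30176) = sqrt(-4714 + 30176) = sqrt(25462)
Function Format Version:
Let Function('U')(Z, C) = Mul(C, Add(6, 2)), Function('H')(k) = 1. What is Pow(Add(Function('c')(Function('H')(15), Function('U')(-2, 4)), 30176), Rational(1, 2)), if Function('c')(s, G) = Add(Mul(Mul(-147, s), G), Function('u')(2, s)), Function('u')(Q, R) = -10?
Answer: Pow(25462, Rational(1, 2)) ≈ 159.57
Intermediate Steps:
Function('U')(Z, C) = Mul(8, C) (Function('U')(Z, C) = Mul(C, 8) = Mul(8, C))
Function('c')(s, G) = Add(-10, Mul(-147, G, s)) (Function('c')(s, G) = Add(Mul(Mul(-147, s), G), -10) = Add(Mul(-147, G, s), -10) = Add(-10, Mul(-147, G, s)))
Pow(Add(Function('c')(Function('H')(15), Function('U')(-2, 4)), 30176), Rational(1, 2)) = Pow(Add(Add(-10, Mul(-147, Mul(8, 4), 1)), 30176), Rational(1, 2)) = Pow(Add(Add(-10, Mul(-147, 32, 1)), 30176), Rational(1, 2)) = Pow(Add(Add(-10, -4704), 30176), Rational(1, 2)) = Pow(Add(-4714, 30176), Rational(1, 2)) = Pow(25462, Rational(1, 2))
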